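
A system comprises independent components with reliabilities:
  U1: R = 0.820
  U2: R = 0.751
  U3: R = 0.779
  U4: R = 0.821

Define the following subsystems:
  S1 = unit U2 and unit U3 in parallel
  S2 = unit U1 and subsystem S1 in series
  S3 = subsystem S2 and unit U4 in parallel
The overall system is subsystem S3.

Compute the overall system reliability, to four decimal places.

0.9597

Parallel (U2 and U3): 1 − (1 − 0.751000)(1 − 0.779000) = 0.944971
Series (U1 and [0.944971]): 0.820000 × 0.944971 = 0.774876
Parallel ([0.774876] and U4): 1 − (1 − 0.774876)(1 − 0.821000) = 0.9597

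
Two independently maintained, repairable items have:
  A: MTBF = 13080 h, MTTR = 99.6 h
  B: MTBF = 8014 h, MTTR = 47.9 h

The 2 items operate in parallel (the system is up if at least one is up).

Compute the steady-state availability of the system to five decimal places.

0.99996

A(A) = MTBF/(MTBF+MTTR) = 13080/(13080+99.6) = 0.992443
A(B) = MTBF/(MTBF+MTTR) = 8014/(8014+47.9) = 0.994058
Parallel availability: 1 − (1 − 0.992443)(1 − 0.994058) = 0.99996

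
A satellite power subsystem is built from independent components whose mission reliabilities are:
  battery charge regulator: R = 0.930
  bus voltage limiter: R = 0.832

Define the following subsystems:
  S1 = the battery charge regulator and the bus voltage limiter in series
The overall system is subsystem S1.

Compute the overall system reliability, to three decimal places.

Series (battery charge regulator and bus voltage limiter): 0.93000 × 0.83200 = 0.774

0.774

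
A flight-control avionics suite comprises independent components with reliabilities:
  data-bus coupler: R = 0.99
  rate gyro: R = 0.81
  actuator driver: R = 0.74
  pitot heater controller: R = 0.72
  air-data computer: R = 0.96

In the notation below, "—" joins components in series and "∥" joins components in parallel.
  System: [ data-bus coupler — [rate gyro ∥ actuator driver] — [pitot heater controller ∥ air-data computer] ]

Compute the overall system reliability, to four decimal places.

0.9306

Parallel (rate gyro and actuator driver): 1 − (1 − 0.810000)(1 − 0.740000) = 0.950600
Parallel (pitot heater controller and air-data computer): 1 − (1 − 0.720000)(1 − 0.960000) = 0.988800
Series (data-bus coupler, [0.950600], and [0.988800]): 0.990000 × 0.950600 × 0.988800 = 0.9306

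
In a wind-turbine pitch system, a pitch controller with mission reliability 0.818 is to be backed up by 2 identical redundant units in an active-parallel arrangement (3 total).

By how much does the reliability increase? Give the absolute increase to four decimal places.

0.1760

R_before = 0.818
R_after = 1 − (1 − 0.818)^3 = 0.9940
ΔR = 0.9940 − 0.818 = 0.1760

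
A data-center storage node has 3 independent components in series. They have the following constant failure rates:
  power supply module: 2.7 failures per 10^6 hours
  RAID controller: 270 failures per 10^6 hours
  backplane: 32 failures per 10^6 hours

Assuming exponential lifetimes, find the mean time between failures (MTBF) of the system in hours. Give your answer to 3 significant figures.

3280

Series of exponential components: λ_sys = Σ λ_i
λ_sys = 0.0000027 + 0.00027 + 0.000032 = 3.0470e-04 /h
MTBF = 1 / λ_sys = 3280 h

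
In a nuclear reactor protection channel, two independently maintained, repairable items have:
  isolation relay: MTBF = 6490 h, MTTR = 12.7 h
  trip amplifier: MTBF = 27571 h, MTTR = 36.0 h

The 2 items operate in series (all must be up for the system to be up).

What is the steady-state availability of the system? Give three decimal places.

A(isolation relay) = MTBF/(MTBF+MTTR) = 6490/(6490+12.7) = 0.998047
A(trip amplifier) = MTBF/(MTBF+MTTR) = 27571/(27571+36.0) = 0.998696
Series availability: 0.998047 × 0.998696 = 0.997

0.997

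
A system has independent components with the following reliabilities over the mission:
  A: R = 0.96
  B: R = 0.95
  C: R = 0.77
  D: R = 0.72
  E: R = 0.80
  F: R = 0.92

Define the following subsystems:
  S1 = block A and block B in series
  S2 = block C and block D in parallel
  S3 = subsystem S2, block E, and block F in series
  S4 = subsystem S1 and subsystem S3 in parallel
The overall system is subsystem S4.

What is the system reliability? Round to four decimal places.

0.9726

Series (A and B): 0.960000 × 0.950000 = 0.912000
Parallel (C and D): 1 − (1 − 0.770000)(1 − 0.720000) = 0.935600
Series ([0.935600], E, and F): 0.935600 × 0.800000 × 0.920000 = 0.688602
Parallel ([0.912000] and [0.688602]): 1 − (1 − 0.912000)(1 − 0.688602) = 0.9726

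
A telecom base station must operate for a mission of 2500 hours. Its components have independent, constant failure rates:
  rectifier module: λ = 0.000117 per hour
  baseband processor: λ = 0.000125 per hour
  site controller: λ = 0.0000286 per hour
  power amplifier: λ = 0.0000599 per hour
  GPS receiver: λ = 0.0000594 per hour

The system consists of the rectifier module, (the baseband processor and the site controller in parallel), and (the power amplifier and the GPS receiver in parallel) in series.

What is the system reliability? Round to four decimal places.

R(rectifier module) = exp(−0.000117 × 2500) = 0.746395
R(baseband processor) = exp(−0.000125 × 2500) = 0.731616
R(site controller) = exp(−0.0000286 × 2500) = 0.930996
R(power amplifier) = exp(−0.0000599 × 2500) = 0.860923
R(GPS receiver) = exp(−0.0000594 × 2500) = 0.862000
Parallel (baseband processor and site controller): 1 − (1 − 0.731616)(1 − 0.930996) = 0.981480
Parallel (power amplifier and GPS receiver): 1 − (1 − 0.860923)(1 − 0.862000) = 0.980807
Series (rectifier module, [0.981480], and [0.980807]): 0.746395 × 0.981480 × 0.980807 = 0.7185

0.7185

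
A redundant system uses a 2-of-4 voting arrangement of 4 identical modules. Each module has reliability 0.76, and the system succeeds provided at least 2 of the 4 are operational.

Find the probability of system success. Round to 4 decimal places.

R = Σ_{i=2}^{4} C(4,i) p^i (1−p)^{4−i} with p = 0.76
C(4,2)·0.76^2·0.24^2 = 0.199619
C(4,3)·0.76^3·0.24^1 = 0.421417
C(4,4)·0.76^4·0.24^0 = 0.333622
Sum = 0.9547

0.9547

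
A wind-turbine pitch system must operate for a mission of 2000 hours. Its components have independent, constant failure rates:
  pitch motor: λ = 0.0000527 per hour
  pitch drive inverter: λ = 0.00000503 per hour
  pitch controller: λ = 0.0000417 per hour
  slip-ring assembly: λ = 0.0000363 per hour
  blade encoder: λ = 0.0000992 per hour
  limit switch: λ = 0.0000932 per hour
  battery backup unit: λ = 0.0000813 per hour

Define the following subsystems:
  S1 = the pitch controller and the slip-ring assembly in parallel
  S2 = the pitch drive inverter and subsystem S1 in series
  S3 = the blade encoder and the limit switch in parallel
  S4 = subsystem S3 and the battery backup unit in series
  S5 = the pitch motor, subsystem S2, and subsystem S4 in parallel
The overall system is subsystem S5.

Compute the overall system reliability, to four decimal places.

R(pitch motor) = exp(−0.0000527 × 2000) = 0.899964
R(pitch drive inverter) = exp(−0.00000503 × 2000) = 0.989990
R(pitch controller) = exp(−0.0000417 × 2000) = 0.919983
R(slip-ring assembly) = exp(−0.0000363 × 2000) = 0.929973
R(blade encoder) = exp(−0.0000992 × 2000) = 0.820042
R(limit switch) = exp(−0.0000932 × 2000) = 0.829942
R(battery backup unit) = exp(−0.0000813 × 2000) = 0.849931
Parallel (pitch controller and slip-ring assembly): 1 − (1 − 0.919983)(1 − 0.929973) = 0.994397
Series (pitch drive inverter and [0.994397]): 0.989990 × 0.994397 = 0.984443
Parallel (blade encoder and limit switch): 1 − (1 − 0.820042)(1 − 0.829942) = 0.969397
Series ([0.969397] and battery backup unit): 0.969397 × 0.849931 = 0.823921
Parallel (pitch motor, [0.984443], and [0.823921]): 1 − (1 − 0.899964)(1 − 0.984443)(1 − 0.823921) = 0.9997

0.9997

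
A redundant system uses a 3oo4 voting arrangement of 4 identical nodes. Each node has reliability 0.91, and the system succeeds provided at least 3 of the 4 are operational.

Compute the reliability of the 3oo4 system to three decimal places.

0.957

R = Σ_{i=3}^{4} C(4,i) p^i (1−p)^{4−i} with p = 0.91
C(4,3)·0.91^3·0.09^1 = 0.27129
C(4,4)·0.91^4·0.09^0 = 0.68575
Sum = 0.957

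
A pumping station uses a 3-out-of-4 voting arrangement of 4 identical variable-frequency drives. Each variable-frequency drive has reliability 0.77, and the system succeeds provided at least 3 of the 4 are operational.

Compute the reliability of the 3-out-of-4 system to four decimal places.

R = Σ_{i=3}^{4} C(4,i) p^i (1−p)^{4−i} with p = 0.77
C(4,3)·0.77^3·0.23^1 = 0.420010
C(4,4)·0.77^4·0.23^0 = 0.351530
Sum = 0.7715

0.7715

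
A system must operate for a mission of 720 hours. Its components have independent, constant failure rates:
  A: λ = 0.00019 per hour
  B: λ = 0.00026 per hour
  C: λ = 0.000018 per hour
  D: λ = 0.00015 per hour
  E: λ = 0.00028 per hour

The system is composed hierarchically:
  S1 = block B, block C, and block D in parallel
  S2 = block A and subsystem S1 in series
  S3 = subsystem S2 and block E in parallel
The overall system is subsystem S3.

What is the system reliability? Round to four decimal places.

0.9766

R(A) = exp(−0.00019 × 720) = 0.872145
R(B) = exp(−0.00026 × 720) = 0.829278
R(C) = exp(−0.000018 × 720) = 0.987124
R(D) = exp(−0.00015 × 720) = 0.897628
R(E) = exp(−0.00028 × 720) = 0.817422
Parallel (B, C, and D): 1 − (1 − 0.829278)(1 − 0.987124)(1 − 0.897628) = 0.999775
Series (A and [0.999775]): 0.872145 × 0.999775 = 0.871949
Parallel ([0.871949] and E): 1 − (1 − 0.871949)(1 − 0.817422) = 0.9766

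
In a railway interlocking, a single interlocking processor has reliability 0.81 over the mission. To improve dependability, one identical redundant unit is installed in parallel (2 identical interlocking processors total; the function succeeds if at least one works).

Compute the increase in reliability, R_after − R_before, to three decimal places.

R_before = 0.81
R_after = 1 − (1 − 0.81)^2 = 0.964
ΔR = 0.964 − 0.81 = 0.154

0.154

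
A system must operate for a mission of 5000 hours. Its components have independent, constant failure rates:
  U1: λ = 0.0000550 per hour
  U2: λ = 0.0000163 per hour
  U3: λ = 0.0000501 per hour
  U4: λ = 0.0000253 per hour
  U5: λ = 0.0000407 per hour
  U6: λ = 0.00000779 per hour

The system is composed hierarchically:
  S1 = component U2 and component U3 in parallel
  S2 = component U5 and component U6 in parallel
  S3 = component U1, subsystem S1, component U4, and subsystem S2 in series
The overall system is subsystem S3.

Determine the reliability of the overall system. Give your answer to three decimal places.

R(U1) = exp(−0.0000550 × 5000) = 0.75957
R(U2) = exp(−0.0000163 × 5000) = 0.92173
R(U3) = exp(−0.0000501 × 5000) = 0.77841
R(U4) = exp(−0.0000253 × 5000) = 0.88117
R(U5) = exp(−0.0000407 × 5000) = 0.81587
R(U6) = exp(−0.00000779 × 5000) = 0.96180
Parallel (U2 and U3): 1 − (1 − 0.92173)(1 − 0.77841) = 0.98266
Parallel (U5 and U6): 1 − (1 − 0.81587)(1 − 0.96180) = 0.99297
Series (U1, [0.98266], U4, and [0.99297]): 0.75957 × 0.98266 × 0.88117 × 0.99297 = 0.653

0.653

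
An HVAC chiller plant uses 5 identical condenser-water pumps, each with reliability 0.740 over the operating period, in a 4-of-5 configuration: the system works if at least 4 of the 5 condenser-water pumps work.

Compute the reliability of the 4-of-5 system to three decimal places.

R = Σ_{i=4}^{5} C(5,i) p^i (1−p)^{5−i} with p = 0.740
C(5,4)·0.740^4·0.260^1 = 0.38983
C(5,5)·0.740^5·0.260^0 = 0.22190
Sum = 0.612

0.612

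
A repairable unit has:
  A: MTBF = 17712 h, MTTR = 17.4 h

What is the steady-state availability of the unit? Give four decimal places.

A(A) = MTBF/(MTBF+MTTR) = 17712/(17712+17.4) = 0.9990

0.9990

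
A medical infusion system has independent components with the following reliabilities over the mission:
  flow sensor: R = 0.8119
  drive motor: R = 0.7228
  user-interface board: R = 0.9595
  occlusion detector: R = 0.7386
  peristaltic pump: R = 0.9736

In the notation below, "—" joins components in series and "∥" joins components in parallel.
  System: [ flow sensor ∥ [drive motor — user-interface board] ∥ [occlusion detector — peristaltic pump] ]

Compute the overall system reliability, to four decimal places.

0.9838

Series (drive motor and user-interface board): 0.722800 × 0.959500 = 0.693527
Series (occlusion detector and peristaltic pump): 0.738600 × 0.973600 = 0.719101
Parallel (flow sensor, [0.693527], and [0.719101]): 1 − (1 − 0.811900)(1 − 0.693527)(1 − 0.719101) = 0.9838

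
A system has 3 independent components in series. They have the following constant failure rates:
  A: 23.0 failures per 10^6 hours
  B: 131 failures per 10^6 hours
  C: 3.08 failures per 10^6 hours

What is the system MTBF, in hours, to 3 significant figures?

6370

Series of exponential components: λ_sys = Σ λ_i
λ_sys = 0.0000230 + 0.000131 + 0.00000308 = 1.5708e-04 /h
MTBF = 1 / λ_sys = 6370 h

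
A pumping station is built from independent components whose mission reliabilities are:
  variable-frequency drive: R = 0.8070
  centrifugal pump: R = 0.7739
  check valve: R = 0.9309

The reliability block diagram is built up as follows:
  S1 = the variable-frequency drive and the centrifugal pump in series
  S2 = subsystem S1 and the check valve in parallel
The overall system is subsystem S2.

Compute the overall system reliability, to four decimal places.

0.9741

Series (variable-frequency drive and centrifugal pump): 0.807000 × 0.773900 = 0.624537
Parallel ([0.624537] and check valve): 1 − (1 − 0.624537)(1 − 0.930900) = 0.9741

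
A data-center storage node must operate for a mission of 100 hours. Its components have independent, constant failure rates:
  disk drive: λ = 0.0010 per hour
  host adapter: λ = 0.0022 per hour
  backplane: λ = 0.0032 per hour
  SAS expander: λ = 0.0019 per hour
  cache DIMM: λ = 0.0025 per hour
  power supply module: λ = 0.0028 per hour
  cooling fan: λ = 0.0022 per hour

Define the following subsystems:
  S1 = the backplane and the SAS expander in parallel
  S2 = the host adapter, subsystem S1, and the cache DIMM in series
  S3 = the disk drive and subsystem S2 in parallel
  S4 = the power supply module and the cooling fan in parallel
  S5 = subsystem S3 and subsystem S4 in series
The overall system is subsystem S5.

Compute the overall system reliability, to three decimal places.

0.915

R(disk drive) = exp(−0.0010 × 100) = 0.90484
R(host adapter) = exp(−0.0022 × 100) = 0.80252
R(backplane) = exp(−0.0032 × 100) = 0.72615
R(SAS expander) = exp(−0.0019 × 100) = 0.82696
R(cache DIMM) = exp(−0.0025 × 100) = 0.77880
R(power supply module) = exp(−0.0028 × 100) = 0.75578
R(cooling fan) = exp(−0.0022 × 100) = 0.80252
Parallel (backplane and SAS expander): 1 − (1 − 0.72615)(1 − 0.82696) = 0.95261
Series (host adapter, [0.95261], and cache DIMM): 0.80252 × 0.95261 × 0.77880 = 0.59538
Parallel (disk drive and [0.59538]): 1 − (1 − 0.90484)(1 − 0.59538) = 0.96150
Parallel (power supply module and cooling fan): 1 − (1 − 0.75578)(1 − 0.80252) = 0.95177
Series ([0.96150] and [0.95177]): 0.96150 × 0.95177 = 0.915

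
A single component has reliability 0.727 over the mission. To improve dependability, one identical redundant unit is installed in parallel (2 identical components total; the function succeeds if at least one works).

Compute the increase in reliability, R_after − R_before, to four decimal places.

0.1985

R_before = 0.727
R_after = 1 − (1 − 0.727)^2 = 0.9255
ΔR = 0.9255 − 0.727 = 0.1985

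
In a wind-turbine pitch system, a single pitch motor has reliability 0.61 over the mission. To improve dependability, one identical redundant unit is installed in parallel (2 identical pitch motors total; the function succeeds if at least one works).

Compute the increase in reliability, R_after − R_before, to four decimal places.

R_before = 0.61
R_after = 1 − (1 − 0.61)^2 = 0.8479
ΔR = 0.8479 − 0.61 = 0.2379

0.2379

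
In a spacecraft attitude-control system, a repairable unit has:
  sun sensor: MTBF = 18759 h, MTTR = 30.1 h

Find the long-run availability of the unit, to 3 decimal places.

A(sun sensor) = MTBF/(MTBF+MTTR) = 18759/(18759+30.1) = 0.998

0.998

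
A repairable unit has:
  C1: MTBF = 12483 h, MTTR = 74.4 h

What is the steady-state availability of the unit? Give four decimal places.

0.9941

A(C1) = MTBF/(MTBF+MTTR) = 12483/(12483+74.4) = 0.9941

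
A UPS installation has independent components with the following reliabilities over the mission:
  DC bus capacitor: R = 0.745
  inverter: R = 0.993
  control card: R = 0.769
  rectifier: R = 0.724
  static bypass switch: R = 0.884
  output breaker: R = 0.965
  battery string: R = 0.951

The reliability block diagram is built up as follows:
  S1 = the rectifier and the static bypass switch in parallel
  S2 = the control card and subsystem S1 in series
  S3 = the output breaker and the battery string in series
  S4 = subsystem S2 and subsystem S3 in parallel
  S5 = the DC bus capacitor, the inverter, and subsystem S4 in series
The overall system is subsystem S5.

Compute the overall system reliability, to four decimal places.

0.7242

Parallel (rectifier and static bypass switch): 1 − (1 − 0.724000)(1 − 0.884000) = 0.967984
Series (control card and [0.967984]): 0.769000 × 0.967984 = 0.744380
Series (output breaker and battery string): 0.965000 × 0.951000 = 0.917715
Parallel ([0.744380] and [0.917715]): 1 − (1 − 0.744380)(1 − 0.917715) = 0.978966
Series (DC bus capacitor, inverter, and [0.978966]): 0.745000 × 0.993000 × 0.978966 = 0.7242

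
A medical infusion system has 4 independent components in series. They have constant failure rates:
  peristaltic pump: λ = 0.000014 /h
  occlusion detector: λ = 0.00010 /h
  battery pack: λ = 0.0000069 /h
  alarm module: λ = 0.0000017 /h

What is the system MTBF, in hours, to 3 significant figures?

8160

Series of exponential components: λ_sys = Σ λ_i
λ_sys = 0.000014 + 0.00010 + 0.0000069 + 0.0000017 = 1.2260e-04 /h
MTBF = 1 / λ_sys = 8160 h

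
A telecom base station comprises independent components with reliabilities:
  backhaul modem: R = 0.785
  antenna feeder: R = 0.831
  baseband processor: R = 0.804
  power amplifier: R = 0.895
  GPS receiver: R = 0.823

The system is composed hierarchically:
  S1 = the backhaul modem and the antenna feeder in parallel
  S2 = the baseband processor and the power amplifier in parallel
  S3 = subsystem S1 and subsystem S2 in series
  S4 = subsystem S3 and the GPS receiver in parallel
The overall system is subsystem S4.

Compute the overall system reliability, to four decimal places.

Parallel (backhaul modem and antenna feeder): 1 − (1 − 0.785000)(1 − 0.831000) = 0.963665
Parallel (baseband processor and power amplifier): 1 − (1 − 0.804000)(1 − 0.895000) = 0.979420
Series ([0.963665] and [0.979420]): 0.963665 × 0.979420 = 0.943833
Parallel ([0.943833] and GPS receiver): 1 − (1 − 0.943833)(1 − 0.823000) = 0.9901

0.9901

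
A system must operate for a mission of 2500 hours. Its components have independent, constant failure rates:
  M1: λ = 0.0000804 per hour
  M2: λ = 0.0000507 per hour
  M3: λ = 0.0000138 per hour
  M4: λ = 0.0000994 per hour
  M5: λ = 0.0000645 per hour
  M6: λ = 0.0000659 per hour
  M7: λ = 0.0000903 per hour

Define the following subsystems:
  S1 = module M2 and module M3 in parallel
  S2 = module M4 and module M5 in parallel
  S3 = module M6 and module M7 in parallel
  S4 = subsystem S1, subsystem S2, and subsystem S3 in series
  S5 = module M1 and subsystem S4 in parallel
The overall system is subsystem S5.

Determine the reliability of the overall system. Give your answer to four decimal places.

R(M1) = exp(−0.0000804 × 2500) = 0.817912
R(M2) = exp(−0.0000507 × 2500) = 0.880954
R(M3) = exp(−0.0000138 × 2500) = 0.966088
R(M4) = exp(−0.0000994 × 2500) = 0.779970
R(M5) = exp(−0.0000645 × 2500) = 0.851079
R(M6) = exp(−0.0000659 × 2500) = 0.848106
R(M7) = exp(−0.0000903 × 2500) = 0.797918
Parallel (M2 and M3): 1 − (1 − 0.880954)(1 − 0.966088) = 0.995963
Parallel (M4 and M5): 1 − (1 − 0.779970)(1 − 0.851079) = 0.967233
Parallel (M6 and M7): 1 − (1 − 0.848106)(1 − 0.797918) = 0.969305
Series ([0.995963], [0.967233], and [0.969305]): 0.995963 × 0.967233 × 0.969305 = 0.933759
Parallel (M1 and [0.933759]): 1 − (1 − 0.817912)(1 − 0.933759) = 0.9879

0.9879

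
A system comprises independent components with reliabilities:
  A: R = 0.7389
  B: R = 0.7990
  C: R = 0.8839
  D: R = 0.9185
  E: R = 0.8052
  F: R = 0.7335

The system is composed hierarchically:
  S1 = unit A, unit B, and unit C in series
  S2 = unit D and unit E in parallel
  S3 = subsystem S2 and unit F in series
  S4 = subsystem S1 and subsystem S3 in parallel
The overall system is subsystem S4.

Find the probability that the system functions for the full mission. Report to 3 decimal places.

0.867

Series (A, B, and C): 0.73890 × 0.79900 × 0.88390 = 0.52184
Parallel (D and E): 1 − (1 − 0.91850)(1 − 0.80520) = 0.98412
Series ([0.98412] and F): 0.98412 × 0.73350 = 0.72185
Parallel ([0.52184] and [0.72185]): 1 − (1 − 0.52184)(1 − 0.72185) = 0.867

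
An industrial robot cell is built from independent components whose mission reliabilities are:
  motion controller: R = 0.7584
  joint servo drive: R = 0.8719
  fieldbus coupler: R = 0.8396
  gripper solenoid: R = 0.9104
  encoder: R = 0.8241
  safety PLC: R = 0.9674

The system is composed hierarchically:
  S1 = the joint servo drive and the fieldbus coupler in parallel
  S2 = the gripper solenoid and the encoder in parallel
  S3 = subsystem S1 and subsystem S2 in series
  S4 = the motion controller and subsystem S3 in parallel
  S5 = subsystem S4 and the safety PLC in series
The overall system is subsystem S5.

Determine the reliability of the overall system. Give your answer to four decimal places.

Parallel (joint servo drive and fieldbus coupler): 1 − (1 − 0.871900)(1 − 0.839600) = 0.979453
Parallel (gripper solenoid and encoder): 1 − (1 − 0.910400)(1 − 0.824100) = 0.984239
Series ([0.979453] and [0.984239]): 0.979453 × 0.984239 = 0.964016
Parallel (motion controller and [0.964016]): 1 − (1 − 0.758400)(1 − 0.964016) = 0.991306
Series ([0.991306] and safety PLC): 0.991306 × 0.967400 = 0.9590

0.9590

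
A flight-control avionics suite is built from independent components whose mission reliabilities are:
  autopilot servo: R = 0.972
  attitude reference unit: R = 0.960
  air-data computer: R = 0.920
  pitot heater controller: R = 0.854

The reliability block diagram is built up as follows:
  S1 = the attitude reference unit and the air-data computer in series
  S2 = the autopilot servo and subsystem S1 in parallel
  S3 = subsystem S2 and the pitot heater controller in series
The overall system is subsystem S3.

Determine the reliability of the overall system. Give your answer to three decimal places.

Series (attitude reference unit and air-data computer): 0.96000 × 0.92000 = 0.88320
Parallel (autopilot servo and [0.88320]): 1 − (1 − 0.97200)(1 − 0.88320) = 0.99673
Series ([0.99673] and pitot heater controller): 0.99673 × 0.85400 = 0.851

0.851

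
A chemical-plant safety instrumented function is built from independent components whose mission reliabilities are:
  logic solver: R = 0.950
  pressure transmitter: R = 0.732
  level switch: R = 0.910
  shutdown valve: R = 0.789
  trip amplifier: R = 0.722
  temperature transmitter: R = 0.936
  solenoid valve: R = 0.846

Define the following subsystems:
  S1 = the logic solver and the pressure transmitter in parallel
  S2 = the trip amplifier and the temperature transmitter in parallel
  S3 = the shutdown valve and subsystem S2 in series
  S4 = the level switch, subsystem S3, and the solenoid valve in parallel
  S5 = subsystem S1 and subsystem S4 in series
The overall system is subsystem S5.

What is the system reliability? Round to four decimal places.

Parallel (logic solver and pressure transmitter): 1 − (1 − 0.950000)(1 − 0.732000) = 0.986600
Parallel (trip amplifier and temperature transmitter): 1 − (1 − 0.722000)(1 − 0.936000) = 0.982208
Series (shutdown valve and [0.982208]): 0.789000 × 0.982208 = 0.774962
Parallel (level switch, [0.774962], and solenoid valve): 1 − (1 − 0.910000)(1 − 0.774962)(1 − 0.846000) = 0.996881
Series ([0.986600] and [0.996881]): 0.986600 × 0.996881 = 0.9835

0.9835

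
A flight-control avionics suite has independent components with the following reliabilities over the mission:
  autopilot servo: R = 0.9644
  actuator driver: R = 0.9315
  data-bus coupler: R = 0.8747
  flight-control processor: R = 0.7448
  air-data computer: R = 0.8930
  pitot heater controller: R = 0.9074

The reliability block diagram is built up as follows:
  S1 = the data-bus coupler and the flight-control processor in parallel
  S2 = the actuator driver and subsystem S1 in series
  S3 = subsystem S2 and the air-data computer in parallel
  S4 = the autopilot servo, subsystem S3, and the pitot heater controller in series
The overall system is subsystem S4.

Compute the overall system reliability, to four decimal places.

Parallel (data-bus coupler and flight-control processor): 1 − (1 − 0.874700)(1 − 0.744800) = 0.968023
Series (actuator driver and [0.968023]): 0.931500 × 0.968023 = 0.901713
Parallel ([0.901713] and air-data computer): 1 − (1 − 0.901713)(1 − 0.893000) = 0.989483
Series (autopilot servo, [0.989483], and pitot heater controller): 0.964400 × 0.989483 × 0.907400 = 0.8659

0.8659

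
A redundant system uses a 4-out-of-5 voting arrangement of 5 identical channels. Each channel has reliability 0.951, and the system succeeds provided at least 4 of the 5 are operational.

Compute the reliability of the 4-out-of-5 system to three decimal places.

0.978

R = Σ_{i=4}^{5} C(5,i) p^i (1−p)^{5−i} with p = 0.951
C(5,4)·0.951^4·0.049^1 = 0.20040
C(5,5)·0.951^5·0.049^0 = 0.77786
Sum = 0.978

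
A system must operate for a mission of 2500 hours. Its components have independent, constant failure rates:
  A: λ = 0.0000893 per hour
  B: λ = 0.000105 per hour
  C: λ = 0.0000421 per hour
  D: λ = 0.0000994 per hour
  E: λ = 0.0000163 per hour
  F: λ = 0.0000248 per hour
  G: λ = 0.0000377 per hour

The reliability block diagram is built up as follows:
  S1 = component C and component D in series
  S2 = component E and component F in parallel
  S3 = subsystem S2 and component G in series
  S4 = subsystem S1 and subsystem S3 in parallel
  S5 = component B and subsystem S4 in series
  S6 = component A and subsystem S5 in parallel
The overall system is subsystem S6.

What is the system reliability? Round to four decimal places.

0.9496

R(A) = exp(−0.0000893 × 2500) = 0.799915
R(B) = exp(−0.000105 × 2500) = 0.769126
R(C) = exp(−0.0000421 × 2500) = 0.900099
R(D) = exp(−0.0000994 × 2500) = 0.779970
R(E) = exp(−0.0000163 × 2500) = 0.960069
R(F) = exp(−0.0000248 × 2500) = 0.939883
R(G) = exp(−0.0000377 × 2500) = 0.910055
Series (C and D): 0.900099 × 0.779970 = 0.702050
Parallel (E and F): 1 − (1 − 0.960069)(1 − 0.939883) = 0.997599
Series ([0.997599] and G): 0.997599 × 0.910055 = 0.907870
Parallel ([0.702050] and [0.907870]): 1 − (1 − 0.702050)(1 − 0.907870) = 0.972550
Series (B and [0.972550]): 0.769126 × 0.972550 = 0.748013
Parallel (A and [0.748013]): 1 − (1 − 0.799915)(1 − 0.748013) = 0.9496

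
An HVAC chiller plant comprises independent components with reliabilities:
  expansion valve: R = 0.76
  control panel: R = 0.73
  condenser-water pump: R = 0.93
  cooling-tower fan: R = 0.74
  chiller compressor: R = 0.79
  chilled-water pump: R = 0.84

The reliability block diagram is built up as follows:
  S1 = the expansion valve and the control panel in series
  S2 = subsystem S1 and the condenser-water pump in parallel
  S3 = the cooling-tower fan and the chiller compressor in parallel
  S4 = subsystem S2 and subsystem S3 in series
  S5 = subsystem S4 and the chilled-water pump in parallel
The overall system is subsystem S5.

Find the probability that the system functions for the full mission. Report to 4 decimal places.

0.9866

Series (expansion valve and control panel): 0.760000 × 0.730000 = 0.554800
Parallel ([0.554800] and condenser-water pump): 1 − (1 − 0.554800)(1 − 0.930000) = 0.968836
Parallel (cooling-tower fan and chiller compressor): 1 − (1 − 0.740000)(1 − 0.790000) = 0.945400
Series ([0.968836] and [0.945400]): 0.968836 × 0.945400 = 0.915938
Parallel ([0.915938] and chilled-water pump): 1 − (1 − 0.915938)(1 − 0.840000) = 0.9866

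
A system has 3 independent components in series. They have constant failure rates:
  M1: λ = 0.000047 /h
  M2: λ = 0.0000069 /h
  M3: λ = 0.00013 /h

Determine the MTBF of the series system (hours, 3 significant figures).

5440

Series of exponential components: λ_sys = Σ λ_i
λ_sys = 0.000047 + 0.0000069 + 0.00013 = 1.8390e-04 /h
MTBF = 1 / λ_sys = 5440 h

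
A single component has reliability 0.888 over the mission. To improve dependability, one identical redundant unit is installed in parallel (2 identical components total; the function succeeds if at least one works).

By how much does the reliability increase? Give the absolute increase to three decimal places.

0.099

R_before = 0.888
R_after = 1 − (1 − 0.888)^2 = 0.987
ΔR = 0.987 − 0.888 = 0.099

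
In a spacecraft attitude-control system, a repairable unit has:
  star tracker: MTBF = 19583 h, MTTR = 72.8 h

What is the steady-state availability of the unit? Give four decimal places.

A(star tracker) = MTBF/(MTBF+MTTR) = 19583/(19583+72.8) = 0.9963

0.9963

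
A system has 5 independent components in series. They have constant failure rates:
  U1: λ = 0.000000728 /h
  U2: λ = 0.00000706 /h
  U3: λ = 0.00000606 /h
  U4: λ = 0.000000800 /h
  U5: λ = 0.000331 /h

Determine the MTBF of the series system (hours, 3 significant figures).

2890

Series of exponential components: λ_sys = Σ λ_i
λ_sys = 0.000000728 + 0.00000706 + 0.00000606 + 0.000000800 + 0.000331 = 3.4565e-04 /h
MTBF = 1 / λ_sys = 2890 h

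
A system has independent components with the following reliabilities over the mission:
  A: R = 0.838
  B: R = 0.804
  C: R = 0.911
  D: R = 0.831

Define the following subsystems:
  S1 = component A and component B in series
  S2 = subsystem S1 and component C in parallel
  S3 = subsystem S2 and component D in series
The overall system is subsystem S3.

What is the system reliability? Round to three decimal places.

Series (A and B): 0.83800 × 0.80400 = 0.67375
Parallel ([0.67375] and C): 1 − (1 − 0.67375)(1 − 0.91100) = 0.97096
Series ([0.97096] and D): 0.97096 × 0.83100 = 0.807

0.807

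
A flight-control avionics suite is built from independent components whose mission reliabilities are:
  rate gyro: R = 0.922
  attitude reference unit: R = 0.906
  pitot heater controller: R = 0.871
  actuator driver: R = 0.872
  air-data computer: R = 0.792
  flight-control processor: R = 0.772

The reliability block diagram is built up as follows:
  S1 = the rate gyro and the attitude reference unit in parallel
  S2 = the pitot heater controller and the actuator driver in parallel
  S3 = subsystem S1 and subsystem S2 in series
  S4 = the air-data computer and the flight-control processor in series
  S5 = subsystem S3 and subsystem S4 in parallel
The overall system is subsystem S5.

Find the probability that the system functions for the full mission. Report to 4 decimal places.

0.9908

Parallel (rate gyro and attitude reference unit): 1 − (1 − 0.922000)(1 − 0.906000) = 0.992668
Parallel (pitot heater controller and actuator driver): 1 − (1 − 0.871000)(1 − 0.872000) = 0.983488
Series ([0.992668] and [0.983488]): 0.992668 × 0.983488 = 0.976277
Series (air-data computer and flight-control processor): 0.792000 × 0.772000 = 0.611424
Parallel ([0.976277] and [0.611424]): 1 − (1 − 0.976277)(1 − 0.611424) = 0.9908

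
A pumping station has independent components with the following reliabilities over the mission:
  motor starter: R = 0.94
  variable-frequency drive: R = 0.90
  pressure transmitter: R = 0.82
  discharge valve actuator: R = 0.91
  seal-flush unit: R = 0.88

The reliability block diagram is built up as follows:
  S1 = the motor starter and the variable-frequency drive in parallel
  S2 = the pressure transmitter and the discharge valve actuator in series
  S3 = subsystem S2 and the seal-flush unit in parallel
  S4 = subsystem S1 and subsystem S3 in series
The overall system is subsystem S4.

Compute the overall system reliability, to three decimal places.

0.964

Parallel (motor starter and variable-frequency drive): 1 − (1 − 0.94000)(1 − 0.90000) = 0.99400
Series (pressure transmitter and discharge valve actuator): 0.82000 × 0.91000 = 0.74620
Parallel ([0.74620] and seal-flush unit): 1 − (1 − 0.74620)(1 − 0.88000) = 0.96954
Series ([0.99400] and [0.96954]): 0.99400 × 0.96954 = 0.964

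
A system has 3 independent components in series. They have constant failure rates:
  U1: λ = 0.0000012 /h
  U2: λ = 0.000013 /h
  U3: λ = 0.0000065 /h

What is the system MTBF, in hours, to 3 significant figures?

48300

Series of exponential components: λ_sys = Σ λ_i
λ_sys = 0.0000012 + 0.000013 + 0.0000065 = 2.0700e-05 /h
MTBF = 1 / λ_sys = 48300 h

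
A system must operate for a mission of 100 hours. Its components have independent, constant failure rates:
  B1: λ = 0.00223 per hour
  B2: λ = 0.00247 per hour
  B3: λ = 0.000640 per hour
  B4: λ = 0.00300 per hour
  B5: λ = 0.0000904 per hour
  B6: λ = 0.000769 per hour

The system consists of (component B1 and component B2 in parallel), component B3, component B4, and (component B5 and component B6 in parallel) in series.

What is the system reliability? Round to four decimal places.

R(B1) = exp(−0.00223 × 100) = 0.800115
R(B2) = exp(−0.00247 × 100) = 0.781141
R(B3) = exp(−0.000640 × 100) = 0.938005
R(B4) = exp(−0.00300 × 100) = 0.740818
R(B5) = exp(−0.0000904 × 100) = 0.991001
R(B6) = exp(−0.000769 × 100) = 0.925982
Parallel (B1 and B2): 1 − (1 − 0.800115)(1 − 0.781141) = 0.956253
Parallel (B5 and B6): 1 − (1 − 0.991001)(1 − 0.925982) = 0.999334
Series ([0.956253], B3, B4, and [0.999334]): 0.956253 × 0.938005 × 0.740818 × 0.999334 = 0.6640

0.6640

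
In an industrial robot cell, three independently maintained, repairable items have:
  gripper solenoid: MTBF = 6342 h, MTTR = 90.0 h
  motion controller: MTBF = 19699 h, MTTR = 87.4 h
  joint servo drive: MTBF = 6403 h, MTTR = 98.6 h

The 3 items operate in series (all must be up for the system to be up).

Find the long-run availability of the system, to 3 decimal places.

A(gripper solenoid) = MTBF/(MTBF+MTTR) = 6342/(6342+90.0) = 0.986007
A(motion controller) = MTBF/(MTBF+MTTR) = 19699/(19699+87.4) = 0.995583
A(joint servo drive) = MTBF/(MTBF+MTTR) = 6403/(6403+98.6) = 0.984835
Series availability: 0.986007 × 0.995583 × 0.984835 = 0.967

0.967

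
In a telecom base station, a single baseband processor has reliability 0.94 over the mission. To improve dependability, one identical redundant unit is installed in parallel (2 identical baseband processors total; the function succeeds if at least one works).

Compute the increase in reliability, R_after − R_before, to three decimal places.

R_before = 0.94
R_after = 1 − (1 − 0.94)^2 = 0.996
ΔR = 0.996 − 0.94 = 0.056

0.056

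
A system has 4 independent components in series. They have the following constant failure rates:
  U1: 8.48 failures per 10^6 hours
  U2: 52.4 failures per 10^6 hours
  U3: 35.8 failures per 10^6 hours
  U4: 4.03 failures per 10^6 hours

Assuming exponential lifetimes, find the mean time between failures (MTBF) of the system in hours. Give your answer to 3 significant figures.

Series of exponential components: λ_sys = Σ λ_i
λ_sys = 0.00000848 + 0.0000524 + 0.0000358 + 0.00000403 = 1.0071e-04 /h
MTBF = 1 / λ_sys = 9930 h

9930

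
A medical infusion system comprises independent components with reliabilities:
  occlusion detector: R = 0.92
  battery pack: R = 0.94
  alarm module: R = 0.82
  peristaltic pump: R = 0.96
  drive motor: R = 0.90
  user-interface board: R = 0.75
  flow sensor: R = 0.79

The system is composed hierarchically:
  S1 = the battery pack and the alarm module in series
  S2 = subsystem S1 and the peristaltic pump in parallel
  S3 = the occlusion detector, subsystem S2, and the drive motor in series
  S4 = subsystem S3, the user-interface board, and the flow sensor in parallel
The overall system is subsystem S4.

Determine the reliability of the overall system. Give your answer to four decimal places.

0.9906

Series (battery pack and alarm module): 0.940000 × 0.820000 = 0.770800
Parallel ([0.770800] and peristaltic pump): 1 − (1 − 0.770800)(1 − 0.960000) = 0.990832
Series (occlusion detector, [0.990832], and drive motor): 0.920000 × 0.990832 × 0.900000 = 0.820409
Parallel ([0.820409], user-interface board, and flow sensor): 1 − (1 − 0.820409)(1 − 0.750000)(1 − 0.790000) = 0.9906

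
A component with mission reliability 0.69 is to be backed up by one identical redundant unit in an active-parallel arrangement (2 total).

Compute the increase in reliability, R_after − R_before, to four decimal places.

R_before = 0.69
R_after = 1 − (1 − 0.69)^2 = 0.9039
ΔR = 0.9039 − 0.69 = 0.2139

0.2139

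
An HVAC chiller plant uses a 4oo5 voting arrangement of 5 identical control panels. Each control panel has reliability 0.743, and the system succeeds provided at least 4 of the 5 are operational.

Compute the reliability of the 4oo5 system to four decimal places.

0.6180

R = Σ_{i=4}^{5} C(5,i) p^i (1−p)^{5−i} with p = 0.743
C(5,4)·0.743^4·0.257^1 = 0.391614
C(5,5)·0.743^5·0.257^0 = 0.226435
Sum = 0.6180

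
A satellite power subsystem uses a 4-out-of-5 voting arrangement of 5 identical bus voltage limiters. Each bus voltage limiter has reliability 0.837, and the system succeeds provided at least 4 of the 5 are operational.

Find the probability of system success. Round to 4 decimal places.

0.8108

R = Σ_{i=4}^{5} C(5,i) p^i (1−p)^{5−i} with p = 0.837
C(5,4)·0.837^4·0.163^1 = 0.399999
C(5,5)·0.837^5·0.163^0 = 0.410797
Sum = 0.8108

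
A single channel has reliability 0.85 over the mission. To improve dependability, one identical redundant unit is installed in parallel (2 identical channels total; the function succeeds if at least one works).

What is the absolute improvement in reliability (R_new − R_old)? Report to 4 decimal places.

0.1275

R_before = 0.85
R_after = 1 − (1 − 0.85)^2 = 0.9775
ΔR = 0.9775 − 0.85 = 0.1275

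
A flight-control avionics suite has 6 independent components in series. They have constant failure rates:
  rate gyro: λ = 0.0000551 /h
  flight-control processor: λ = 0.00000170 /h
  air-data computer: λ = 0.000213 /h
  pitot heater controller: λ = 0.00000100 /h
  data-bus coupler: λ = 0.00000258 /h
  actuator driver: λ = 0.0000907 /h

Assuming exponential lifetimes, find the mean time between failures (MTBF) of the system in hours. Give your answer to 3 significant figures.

Series of exponential components: λ_sys = Σ λ_i
λ_sys = 0.0000551 + 0.00000170 + 0.000213 + 0.00000100 + 0.00000258 + 0.0000907 = 3.6408e-04 /h
MTBF = 1 / λ_sys = 2750 h

2750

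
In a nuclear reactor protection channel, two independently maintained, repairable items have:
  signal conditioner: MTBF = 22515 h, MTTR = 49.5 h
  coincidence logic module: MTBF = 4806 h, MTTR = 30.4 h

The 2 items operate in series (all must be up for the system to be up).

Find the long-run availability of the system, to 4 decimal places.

0.9915

A(signal conditioner) = MTBF/(MTBF+MTTR) = 22515/(22515+49.5) = 0.997806
A(coincidence logic module) = MTBF/(MTBF+MTTR) = 4806/(4806+30.4) = 0.993714
Series availability: 0.997806 × 0.993714 = 0.9915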